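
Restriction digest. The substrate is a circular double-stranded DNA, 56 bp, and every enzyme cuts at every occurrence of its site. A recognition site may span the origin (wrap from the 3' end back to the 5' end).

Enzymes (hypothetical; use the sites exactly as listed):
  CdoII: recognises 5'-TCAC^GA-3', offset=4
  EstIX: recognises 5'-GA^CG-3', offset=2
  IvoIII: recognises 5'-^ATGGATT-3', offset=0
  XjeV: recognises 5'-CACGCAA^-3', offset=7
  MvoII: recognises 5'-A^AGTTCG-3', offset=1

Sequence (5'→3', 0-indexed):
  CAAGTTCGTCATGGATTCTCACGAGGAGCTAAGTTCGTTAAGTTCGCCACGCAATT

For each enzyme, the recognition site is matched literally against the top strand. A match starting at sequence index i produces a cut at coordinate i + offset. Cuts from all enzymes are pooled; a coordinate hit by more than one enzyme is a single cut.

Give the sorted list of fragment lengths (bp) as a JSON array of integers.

[4,8,9,9,12,14]

Scan for sites:
  CdoII TCACGA/4: at [18] ⇒ [22]
  EstIX (GACG, off=2): no sites
  IvoIII ATGGATT/0: at [10] ⇒ [10]
  XjeV CACGCAA/7: at [47] ⇒ [54]
  MvoII AAGTTCG/1: at [1, 30, 39] ⇒ [2, 31, 40]

All cut coordinates (distinct, sorted): [2, 10, 22, 31, 40, 54]

Fragment lengths:
  2→10: 8 bp
  10→22: 12 bp
  22→31: 9 bp
  31→40: 9 bp
  40→54: 14 bp
  54→2 (wrap): 56-54+2 = 4 bp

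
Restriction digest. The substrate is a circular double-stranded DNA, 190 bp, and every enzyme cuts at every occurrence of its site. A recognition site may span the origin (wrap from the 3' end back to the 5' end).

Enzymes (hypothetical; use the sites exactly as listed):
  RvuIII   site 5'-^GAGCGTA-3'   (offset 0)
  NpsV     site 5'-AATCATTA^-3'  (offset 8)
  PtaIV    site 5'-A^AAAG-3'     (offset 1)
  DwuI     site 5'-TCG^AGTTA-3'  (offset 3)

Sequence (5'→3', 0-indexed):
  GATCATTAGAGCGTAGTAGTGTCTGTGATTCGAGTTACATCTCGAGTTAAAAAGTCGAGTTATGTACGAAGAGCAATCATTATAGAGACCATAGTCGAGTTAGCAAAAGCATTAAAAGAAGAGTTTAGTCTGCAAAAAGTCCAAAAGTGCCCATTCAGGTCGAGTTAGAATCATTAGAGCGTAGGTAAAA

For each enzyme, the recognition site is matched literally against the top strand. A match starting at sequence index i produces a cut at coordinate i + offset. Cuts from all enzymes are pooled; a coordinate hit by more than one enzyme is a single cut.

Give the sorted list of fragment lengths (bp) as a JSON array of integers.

Per-enzyme occurrences:
  RvuIII GAGCGTA/0: at [8, 176] ⇒ [8, 176]
  NpsV AATCATTA/8: at [74, 168] ⇒ [82, 176]
  PtaIV AAAAG/1: at [49, 104, 113, 134, 142, 186] ⇒ [50, 105, 114, 135, 143, 187]
  DwuI TCGAGTTA/3: at [29, 41, 54, 94, 159] ⇒ [32, 44, 57, 97, 162]

Pooled cuts: [8, 32, 44, 50, 57, 82, 97, 105, 114, 135, 143, 162, 176, 187]

Fragment lengths:
  8→32: 24 bp
  32→44: 12 bp
  44→50: 6 bp
  50→57: 7 bp
  57→82: 25 bp
  82→97: 15 bp
  97→105: 8 bp
  105→114: 9 bp
  114→135: 21 bp
  135→143: 8 bp
  143→162: 19 bp
  162→176: 14 bp
  176→187: 11 bp
  187→8 (wrap): 190-187+8 = 11 bp

[6,7,8,8,9,11,11,12,14,15,19,21,24,25]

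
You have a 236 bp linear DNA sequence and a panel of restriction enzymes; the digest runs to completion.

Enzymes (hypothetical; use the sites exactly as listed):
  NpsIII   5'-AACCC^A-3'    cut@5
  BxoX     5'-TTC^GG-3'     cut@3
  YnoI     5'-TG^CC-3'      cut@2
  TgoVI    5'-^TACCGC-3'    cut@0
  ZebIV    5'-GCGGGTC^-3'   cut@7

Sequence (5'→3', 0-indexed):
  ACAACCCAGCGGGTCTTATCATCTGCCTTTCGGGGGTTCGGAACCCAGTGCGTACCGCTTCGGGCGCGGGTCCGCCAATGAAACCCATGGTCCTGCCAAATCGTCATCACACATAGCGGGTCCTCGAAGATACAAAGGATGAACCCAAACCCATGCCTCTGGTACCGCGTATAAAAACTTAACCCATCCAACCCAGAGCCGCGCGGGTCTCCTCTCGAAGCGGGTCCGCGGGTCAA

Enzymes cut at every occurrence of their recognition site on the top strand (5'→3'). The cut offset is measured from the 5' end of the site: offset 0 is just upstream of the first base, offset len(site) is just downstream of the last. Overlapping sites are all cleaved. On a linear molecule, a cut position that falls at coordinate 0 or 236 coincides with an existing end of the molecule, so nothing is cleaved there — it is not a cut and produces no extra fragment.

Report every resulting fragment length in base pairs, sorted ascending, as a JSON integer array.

Site scan:
  NpsIII AACCCA/5: at [2, 41, 81, 141, 147, 180, 189] ⇒ [7, 46, 86, 146, 152, 185, 194]
  BxoX TTCGG/3: at [28, 36, 58] ⇒ [31, 39, 61]
  YnoI TGCC/2: at [23, 93, 153] ⇒ [25, 95, 155]
  TgoVI TACCGC/0: at [52, 162] ⇒ [52, 162]
  ZebIV GCGGGTC/7: at [8, 65, 115, 202, 219, 227] ⇒ [15, 72, 122, 209, 226, 234]

Pooled cuts: [7, 15, 25, 31, 39, 46, 52, 61, 72, 86, 95, 122, 146, 152, 155, 162, 185, 194, 209, 226, 234]

Fragment lengths:
  [0,7): 7 bp
  [7,15): 8 bp
  [15,25): 10 bp
  [25,31): 6 bp
  [31,39): 8 bp
  [39,46): 7 bp
  [46,52): 6 bp
  [52,61): 9 bp
  [61,72): 11 bp
  [72,86): 14 bp
  [86,95): 9 bp
  [95,122): 27 bp
  [122,146): 24 bp
  [146,152): 6 bp
  [152,155): 3 bp
  [155,162): 7 bp
  [162,185): 23 bp
  [185,194): 9 bp
  [194,209): 15 bp
  [209,226): 17 bp
  [226,234): 8 bp
  [234,236): 2 bp

[2,3,6,6,6,7,7,7,8,8,8,9,9,9,10,11,14,15,17,23,24,27]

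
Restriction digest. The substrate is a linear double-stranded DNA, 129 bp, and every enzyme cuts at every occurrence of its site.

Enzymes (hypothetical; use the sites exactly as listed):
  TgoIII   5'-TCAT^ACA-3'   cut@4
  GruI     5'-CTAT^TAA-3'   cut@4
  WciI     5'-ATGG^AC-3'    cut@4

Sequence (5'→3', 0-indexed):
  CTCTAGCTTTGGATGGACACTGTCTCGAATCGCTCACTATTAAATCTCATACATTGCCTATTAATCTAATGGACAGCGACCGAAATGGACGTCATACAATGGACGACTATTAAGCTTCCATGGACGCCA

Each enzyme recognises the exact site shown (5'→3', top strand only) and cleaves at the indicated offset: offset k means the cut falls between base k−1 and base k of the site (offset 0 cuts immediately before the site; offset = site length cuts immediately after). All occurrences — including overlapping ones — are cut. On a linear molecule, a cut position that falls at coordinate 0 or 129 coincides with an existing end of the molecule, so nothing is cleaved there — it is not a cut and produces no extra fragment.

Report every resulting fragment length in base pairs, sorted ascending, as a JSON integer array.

Scan for sites:
  TgoIII (TCATACA, off=4): starts [46, 91] → cuts [50, 95]
  GruI (CTATTAA, off=4): starts [36, 57, 106] → cuts [40, 61, 110]
  WciI (ATGGAC, off=4): starts [12, 68, 84, 98, 119] → cuts [16, 72, 88, 102, 123]

All cut coordinates (distinct, sorted): [16, 40, 50, 61, 72, 88, 95, 102, 110, 123]

Fragments:
  [0,16): 16 bp
  [16,40): 24 bp
  [40,50): 10 bp
  [50,61): 11 bp
  [61,72): 11 bp
  [72,88): 16 bp
  [88,95): 7 bp
  [95,102): 7 bp
  [102,110): 8 bp
  [110,123): 13 bp
  [123,129): 6 bp

[6,7,7,8,10,11,11,13,16,16,24]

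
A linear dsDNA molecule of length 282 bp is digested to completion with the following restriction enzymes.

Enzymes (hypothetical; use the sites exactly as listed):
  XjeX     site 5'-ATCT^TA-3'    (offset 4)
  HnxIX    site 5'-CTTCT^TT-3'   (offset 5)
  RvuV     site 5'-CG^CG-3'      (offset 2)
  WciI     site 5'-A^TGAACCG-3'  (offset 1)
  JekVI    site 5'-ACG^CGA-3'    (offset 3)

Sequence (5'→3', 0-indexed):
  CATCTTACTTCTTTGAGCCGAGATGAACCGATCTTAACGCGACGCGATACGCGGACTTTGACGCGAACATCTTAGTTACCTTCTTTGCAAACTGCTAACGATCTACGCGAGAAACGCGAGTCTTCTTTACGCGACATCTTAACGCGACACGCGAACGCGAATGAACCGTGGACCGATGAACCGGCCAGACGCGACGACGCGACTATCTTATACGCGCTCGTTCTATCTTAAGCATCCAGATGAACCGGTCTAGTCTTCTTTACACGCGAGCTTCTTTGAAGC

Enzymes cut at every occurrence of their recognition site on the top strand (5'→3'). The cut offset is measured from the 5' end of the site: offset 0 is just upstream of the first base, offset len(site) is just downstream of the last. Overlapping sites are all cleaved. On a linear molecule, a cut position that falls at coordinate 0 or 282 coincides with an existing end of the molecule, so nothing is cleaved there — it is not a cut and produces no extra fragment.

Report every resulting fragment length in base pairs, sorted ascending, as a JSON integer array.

Scan for sites:
  XjeX (ATCTTA, off=4): starts [1, 30, 68, 135, 204, 224] → cuts [5, 34, 72, 139, 208, 228]
  HnxIX (CTTCTTT, off=5): starts [7, 79, 121, 254, 270] → cuts [12, 84, 126, 259, 275]
  RvuV (CGCG, off=2): starts [37, 42, 49, 61, 105, 114, 129, 142, 149, 155, 189, 197, 212, 264] → cuts [39, 44, 51, 63, 107, 116, 131, 144, 151, 157, 191, 199, 214, 266]
  WciI (ATGAACCG, off=1): starts [22, 160, 175, 239] → cuts [23, 161, 176, 240]
  JekVI (ACGCGA, off=3): starts [36, 41, 60, 104, 113, 128, 141, 148, 154, 188, 196, 263] → cuts [39, 44, 63, 107, 116, 131, 144, 151, 157, 191, 199, 266]

Pooled cuts: [5, 12, 23, 34, 39, 44, 51, 63, 72, 84, 107, 116, 126, 131, 139, 144, 151, 157, 161, 176, 191, 199, 208, 214, 228, 240, 259, 266, 275]

Fragments:
  [0,5): 5 bp
  [5,12): 7 bp
  [12,23): 11 bp
  [23,34): 11 bp
  [34,39): 5 bp
  [39,44): 5 bp
  [44,51): 7 bp
  [51,63): 12 bp
  [63,72): 9 bp
  [72,84): 12 bp
  [84,107): 23 bp
  [107,116): 9 bp
  [116,126): 10 bp
  [126,131): 5 bp
  [131,139): 8 bp
  [139,144): 5 bp
  [144,151): 7 bp
  [151,157): 6 bp
  [157,161): 4 bp
  [161,176): 15 bp
  [176,191): 15 bp
  [191,199): 8 bp
  [199,208): 9 bp
  [208,214): 6 bp
  [214,228): 14 bp
  [228,240): 12 bp
  [240,259): 19 bp
  [259,266): 7 bp
  [266,275): 9 bp
  [275,282): 7 bp

[4,5,5,5,5,5,6,6,7,7,7,7,7,8,8,9,9,9,9,10,11,11,12,12,12,14,15,15,19,23]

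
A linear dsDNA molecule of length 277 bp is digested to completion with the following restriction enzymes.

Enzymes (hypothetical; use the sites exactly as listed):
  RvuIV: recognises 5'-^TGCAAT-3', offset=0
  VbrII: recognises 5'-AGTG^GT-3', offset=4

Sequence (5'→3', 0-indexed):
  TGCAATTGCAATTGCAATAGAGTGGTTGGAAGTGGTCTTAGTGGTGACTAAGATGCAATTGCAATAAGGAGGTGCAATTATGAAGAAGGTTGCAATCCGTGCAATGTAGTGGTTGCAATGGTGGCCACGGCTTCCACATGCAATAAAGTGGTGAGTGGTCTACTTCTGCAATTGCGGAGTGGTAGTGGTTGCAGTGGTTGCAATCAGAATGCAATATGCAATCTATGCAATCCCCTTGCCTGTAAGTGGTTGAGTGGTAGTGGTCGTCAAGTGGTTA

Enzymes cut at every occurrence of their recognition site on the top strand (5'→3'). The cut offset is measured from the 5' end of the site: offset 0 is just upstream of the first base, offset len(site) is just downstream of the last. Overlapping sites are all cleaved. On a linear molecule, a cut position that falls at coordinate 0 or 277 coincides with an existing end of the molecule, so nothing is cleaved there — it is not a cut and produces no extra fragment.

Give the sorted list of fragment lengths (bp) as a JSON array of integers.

Site scan:
  RvuIV (TGCAAT, off=0): starts [0, 6, 12, 53, 59, 72, 90, 99, 113, 138, 166, 198, 209, 216, 225] → cuts [6, 12, 53, 59, 72, 90, 99, 113, 138, 166, 198, 209, 216, 225] (position 0 is a terminus of the linear molecule — no cut)
  VbrII (AGTGGT, off=4): starts [20, 30, 39, 107, 146, 153, 177, 183, 192, 244, 252, 258, 269] → cuts [24, 34, 43, 111, 150, 157, 181, 187, 196, 248, 256, 262, 273]

Pooled cuts: [6, 12, 24, 34, 43, 53, 59, 72, 90, 99, 111, 113, 138, 150, 157, 166, 181, 187, 196, 198, 209, 216, 225, 248, 256, 262, 273]

Fragments:
  [0,6): 6 bp
  [6,12): 6 bp
  [12,24): 12 bp
  [24,34): 10 bp
  [34,43): 9 bp
  [43,53): 10 bp
  [53,59): 6 bp
  [59,72): 13 bp
  [72,90): 18 bp
  [90,99): 9 bp
  [99,111): 12 bp
  [111,113): 2 bp
  [113,138): 25 bp
  [138,150): 12 bp
  [150,157): 7 bp
  [157,166): 9 bp
  [166,181): 15 bp
  [181,187): 6 bp
  [187,196): 9 bp
  [196,198): 2 bp
  [198,209): 11 bp
  [209,216): 7 bp
  [216,225): 9 bp
  [225,248): 23 bp
  [248,256): 8 bp
  [256,262): 6 bp
  [262,273): 11 bp
  [273,277): 4 bp

[2,2,4,6,6,6,6,6,7,7,8,9,9,9,9,9,10,10,11,11,12,12,12,13,15,18,23,25]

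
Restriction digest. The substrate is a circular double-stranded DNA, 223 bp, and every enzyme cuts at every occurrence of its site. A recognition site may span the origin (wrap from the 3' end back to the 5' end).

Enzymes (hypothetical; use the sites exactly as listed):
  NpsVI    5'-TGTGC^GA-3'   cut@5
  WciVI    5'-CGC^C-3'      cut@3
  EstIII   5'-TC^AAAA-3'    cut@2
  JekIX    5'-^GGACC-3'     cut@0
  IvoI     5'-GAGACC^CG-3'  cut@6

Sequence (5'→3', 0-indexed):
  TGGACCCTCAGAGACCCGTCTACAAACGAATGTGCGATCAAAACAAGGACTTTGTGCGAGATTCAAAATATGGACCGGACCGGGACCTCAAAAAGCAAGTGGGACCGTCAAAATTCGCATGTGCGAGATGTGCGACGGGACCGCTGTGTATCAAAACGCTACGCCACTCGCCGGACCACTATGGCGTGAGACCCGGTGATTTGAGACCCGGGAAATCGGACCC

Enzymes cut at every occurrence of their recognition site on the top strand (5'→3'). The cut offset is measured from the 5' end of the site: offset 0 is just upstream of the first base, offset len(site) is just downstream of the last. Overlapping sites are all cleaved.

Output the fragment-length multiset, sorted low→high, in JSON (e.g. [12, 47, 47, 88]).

[1,4,4,5,6,7,7,7,7,7,8,9,9,12,12,15,15,15,15,18,19,21]

Per-enzyme occurrences:
  NpsVI (TGTGCGA, off=5): starts [30, 52, 119, 128] → cuts [35, 57, 124, 133]
  WciVI (CGCC, off=3): starts [161, 168] → cuts [164, 171]
  EstIII (TCAAAA, off=2): starts [37, 62, 87, 107, 150] → cuts [39, 64, 89, 109, 152]
  JekIX (GGACC, off=0): starts [1, 71, 76, 82, 101, 137, 172, 217] → cuts [1, 71, 76, 82, 101, 137, 172, 217]
  IvoI (GAGACCCG, off=6): starts [10, 187, 202] → cuts [16, 193, 208]

Pooled cuts: [1, 16, 35, 39, 57, 64, 71, 76, 82, 89, 101, 109, 124, 133, 137, 152, 164, 171, 172, 193, 208, 217]

Fragment lengths:
  1→16: 15 bp
  16→35: 19 bp
  35→39: 4 bp
  39→57: 18 bp
  57→64: 7 bp
  64→71: 7 bp
  71→76: 5 bp
  76→82: 6 bp
  82→89: 7 bp
  89→101: 12 bp
  101→109: 8 bp
  109→124: 15 bp
  124→133: 9 bp
  133→137: 4 bp
  137→152: 15 bp
  152→164: 12 bp
  164→171: 7 bp
  171→172: 1 bp
  172→193: 21 bp
  193→208: 15 bp
  208→217: 9 bp
  217→1 (wrap): 223-217+1 = 7 bp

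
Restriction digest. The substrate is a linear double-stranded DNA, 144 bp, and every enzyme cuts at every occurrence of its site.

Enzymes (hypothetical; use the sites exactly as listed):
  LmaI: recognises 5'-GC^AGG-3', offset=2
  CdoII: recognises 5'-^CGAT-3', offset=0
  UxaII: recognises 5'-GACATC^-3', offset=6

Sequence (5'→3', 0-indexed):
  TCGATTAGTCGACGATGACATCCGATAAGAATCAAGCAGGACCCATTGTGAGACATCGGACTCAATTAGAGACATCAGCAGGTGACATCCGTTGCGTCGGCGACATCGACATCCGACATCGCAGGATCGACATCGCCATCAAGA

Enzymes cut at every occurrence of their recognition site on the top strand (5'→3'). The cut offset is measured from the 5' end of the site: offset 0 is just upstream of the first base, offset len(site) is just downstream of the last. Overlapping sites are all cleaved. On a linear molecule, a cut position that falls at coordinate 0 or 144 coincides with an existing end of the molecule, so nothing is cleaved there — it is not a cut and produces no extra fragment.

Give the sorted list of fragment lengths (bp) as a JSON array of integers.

[1,2,3,6,7,10,10,10,11,12,15,18,19,20]

Per-enzyme occurrences:
  LmaI GCAGG/2: at [35, 77, 120] ⇒ [37, 79, 122]
  CdoII CGAT/0: at [1, 12, 22] ⇒ [1, 12, 22]
  UxaII GACATC/6: at [16, 51, 70, 83, 101, 107, 114, 128] ⇒ [22, 57, 76, 89, 107, 113, 120, 134]

Pooled cuts: [1, 12, 22, 37, 57, 76, 79, 89, 107, 113, 120, 122, 134]

Fragment lengths:
  [0,1): 1 bp
  [1,12): 11 bp
  [12,22): 10 bp
  [22,37): 15 bp
  [37,57): 20 bp
  [57,76): 19 bp
  [76,79): 3 bp
  [79,89): 10 bp
  [89,107): 18 bp
  [107,113): 6 bp
  [113,120): 7 bp
  [120,122): 2 bp
  [122,134): 12 bp
  [134,144): 10 bp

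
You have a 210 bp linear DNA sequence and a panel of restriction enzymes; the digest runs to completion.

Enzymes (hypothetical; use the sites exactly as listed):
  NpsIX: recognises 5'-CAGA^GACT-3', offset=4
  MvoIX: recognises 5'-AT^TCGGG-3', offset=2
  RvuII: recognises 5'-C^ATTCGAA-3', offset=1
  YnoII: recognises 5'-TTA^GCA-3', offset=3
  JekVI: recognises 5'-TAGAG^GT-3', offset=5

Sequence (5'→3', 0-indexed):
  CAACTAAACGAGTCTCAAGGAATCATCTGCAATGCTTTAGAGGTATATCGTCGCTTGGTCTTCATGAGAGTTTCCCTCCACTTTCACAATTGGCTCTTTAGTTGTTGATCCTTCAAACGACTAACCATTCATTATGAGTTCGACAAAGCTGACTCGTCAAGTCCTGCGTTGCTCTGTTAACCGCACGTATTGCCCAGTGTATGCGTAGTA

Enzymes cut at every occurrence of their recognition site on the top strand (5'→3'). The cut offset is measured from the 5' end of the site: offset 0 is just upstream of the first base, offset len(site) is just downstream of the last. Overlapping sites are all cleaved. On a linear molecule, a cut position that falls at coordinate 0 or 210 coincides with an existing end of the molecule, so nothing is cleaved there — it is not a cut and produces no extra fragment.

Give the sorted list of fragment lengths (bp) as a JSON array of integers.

[42,168]

Scan for sites:
  NpsIX (CAGAGACT, off=4): no sites
  MvoIX (ATTCGGG, off=2): no sites
  RvuII (CATTCGAA, off=1): no sites
  YnoII (TTAGCA, off=3): no sites
  JekVI (TAGAGGT, off=5): starts [37] → cuts [42]

All cut coordinates (distinct, sorted): [42]

Fragments:
  [0,42): 42 bp
  [42,210): 168 bp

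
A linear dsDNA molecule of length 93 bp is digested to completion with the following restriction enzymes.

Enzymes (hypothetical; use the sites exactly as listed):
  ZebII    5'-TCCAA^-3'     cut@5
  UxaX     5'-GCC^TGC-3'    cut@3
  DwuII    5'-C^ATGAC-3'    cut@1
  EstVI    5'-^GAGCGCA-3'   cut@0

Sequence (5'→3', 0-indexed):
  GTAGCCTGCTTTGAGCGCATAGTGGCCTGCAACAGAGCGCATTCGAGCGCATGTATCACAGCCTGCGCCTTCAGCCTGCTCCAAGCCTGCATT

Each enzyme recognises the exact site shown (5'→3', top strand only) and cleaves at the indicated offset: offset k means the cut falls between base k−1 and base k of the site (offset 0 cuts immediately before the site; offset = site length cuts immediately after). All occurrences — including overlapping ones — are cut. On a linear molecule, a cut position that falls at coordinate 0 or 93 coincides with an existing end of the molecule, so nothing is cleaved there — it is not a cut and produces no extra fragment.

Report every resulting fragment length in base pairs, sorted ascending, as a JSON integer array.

Per-enzyme occurrences:
  ZebII (TCCAA, off=5): starts [79] → cuts [84]
  UxaX (GCCTGC, off=3): starts [3, 24, 60, 73, 84] → cuts [6, 27, 63, 76, 87]
  DwuII (CATGAC, off=1): no sites
  EstVI (GAGCGCA, off=0): starts [12, 34, 44] → cuts [12, 34, 44]

Pooled cuts: [6, 12, 27, 34, 44, 63, 76, 84, 87]

Fragment lengths:
  [0,6): 6 bp
  [6,12): 6 bp
  [12,27): 15 bp
  [27,34): 7 bp
  [34,44): 10 bp
  [44,63): 19 bp
  [63,76): 13 bp
  [76,84): 8 bp
  [84,87): 3 bp
  [87,93): 6 bp

[3,6,6,6,7,8,10,13,15,19]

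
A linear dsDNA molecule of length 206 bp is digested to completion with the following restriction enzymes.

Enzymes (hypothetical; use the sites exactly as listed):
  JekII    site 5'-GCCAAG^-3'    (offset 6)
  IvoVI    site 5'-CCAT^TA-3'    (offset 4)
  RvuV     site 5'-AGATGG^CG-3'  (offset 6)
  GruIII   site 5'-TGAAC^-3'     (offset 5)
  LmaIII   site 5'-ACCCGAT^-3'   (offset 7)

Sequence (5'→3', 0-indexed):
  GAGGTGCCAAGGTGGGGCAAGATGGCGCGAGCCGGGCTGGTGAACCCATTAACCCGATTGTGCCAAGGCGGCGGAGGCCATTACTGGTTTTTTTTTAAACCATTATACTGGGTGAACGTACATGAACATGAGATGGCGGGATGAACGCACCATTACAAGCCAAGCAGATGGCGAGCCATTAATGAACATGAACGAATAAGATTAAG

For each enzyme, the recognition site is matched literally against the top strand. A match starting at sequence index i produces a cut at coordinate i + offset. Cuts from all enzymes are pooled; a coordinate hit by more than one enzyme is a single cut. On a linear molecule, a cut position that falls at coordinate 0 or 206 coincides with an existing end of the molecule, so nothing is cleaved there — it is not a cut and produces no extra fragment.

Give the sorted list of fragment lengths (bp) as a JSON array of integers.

Scan for sites:
  JekII (GCCAAG, off=6): starts [5, 61, 158] → cuts [11, 67, 164]
  IvoVI (CCATTA, off=4): starts [45, 77, 99, 149, 175] → cuts [49, 81, 103, 153, 179]
  RvuV (AGATGGCG, off=6): starts [19, 130, 165] → cuts [25, 136, 171]
  GruIII (TGAAC, off=5): starts [40, 112, 122, 141, 182, 188] → cuts [45, 117, 127, 146, 187, 193]
  LmaIII (ACCCGAT, off=7): starts [51] → cuts [58]

All cut coordinates (distinct, sorted): [11, 25, 45, 49, 58, 67, 81, 103, 117, 127, 136, 146, 153, 164, 171, 179, 187, 193]

Fragment lengths:
  [0,11): 11 bp
  [11,25): 14 bp
  [25,45): 20 bp
  [45,49): 4 bp
  [49,58): 9 bp
  [58,67): 9 bp
  [67,81): 14 bp
  [81,103): 22 bp
  [103,117): 14 bp
  [117,127): 10 bp
  [127,136): 9 bp
  [136,146): 10 bp
  [146,153): 7 bp
  [153,164): 11 bp
  [164,171): 7 bp
  [171,179): 8 bp
  [179,187): 8 bp
  [187,193): 6 bp
  [193,206): 13 bp

[4,6,7,7,8,8,9,9,9,10,10,11,11,13,14,14,14,20,22]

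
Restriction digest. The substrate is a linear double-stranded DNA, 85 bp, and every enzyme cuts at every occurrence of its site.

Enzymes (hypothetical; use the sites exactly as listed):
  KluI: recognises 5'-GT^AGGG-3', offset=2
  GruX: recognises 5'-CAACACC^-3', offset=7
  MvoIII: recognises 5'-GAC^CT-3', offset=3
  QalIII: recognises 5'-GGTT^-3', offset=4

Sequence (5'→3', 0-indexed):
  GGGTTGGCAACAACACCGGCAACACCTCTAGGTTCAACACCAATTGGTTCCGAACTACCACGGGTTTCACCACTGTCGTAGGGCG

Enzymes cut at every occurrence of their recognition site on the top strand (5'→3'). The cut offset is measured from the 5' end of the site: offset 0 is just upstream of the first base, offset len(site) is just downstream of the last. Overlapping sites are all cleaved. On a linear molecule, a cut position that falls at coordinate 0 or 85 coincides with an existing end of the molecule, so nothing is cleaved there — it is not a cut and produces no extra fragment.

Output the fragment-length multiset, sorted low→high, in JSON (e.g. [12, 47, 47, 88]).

Site scan:
  KluI (GTAGGG, off=2): starts [77] → cuts [79]
  GruX (CAACACC, off=7): starts [10, 19, 34] → cuts [17, 26, 41]
  MvoIII (GACCT, off=3): no sites
  QalIII (GGTT, off=4): starts [1, 30, 45, 62] → cuts [5, 34, 49, 66]

All cut coordinates (distinct, sorted): [5, 17, 26, 34, 41, 49, 66, 79]

Fragment lengths:
  [0,5): 5 bp
  [5,17): 12 bp
  [17,26): 9 bp
  [26,34): 8 bp
  [34,41): 7 bp
  [41,49): 8 bp
  [49,66): 17 bp
  [66,79): 13 bp
  [79,85): 6 bp

[5,6,7,8,8,9,12,13,17]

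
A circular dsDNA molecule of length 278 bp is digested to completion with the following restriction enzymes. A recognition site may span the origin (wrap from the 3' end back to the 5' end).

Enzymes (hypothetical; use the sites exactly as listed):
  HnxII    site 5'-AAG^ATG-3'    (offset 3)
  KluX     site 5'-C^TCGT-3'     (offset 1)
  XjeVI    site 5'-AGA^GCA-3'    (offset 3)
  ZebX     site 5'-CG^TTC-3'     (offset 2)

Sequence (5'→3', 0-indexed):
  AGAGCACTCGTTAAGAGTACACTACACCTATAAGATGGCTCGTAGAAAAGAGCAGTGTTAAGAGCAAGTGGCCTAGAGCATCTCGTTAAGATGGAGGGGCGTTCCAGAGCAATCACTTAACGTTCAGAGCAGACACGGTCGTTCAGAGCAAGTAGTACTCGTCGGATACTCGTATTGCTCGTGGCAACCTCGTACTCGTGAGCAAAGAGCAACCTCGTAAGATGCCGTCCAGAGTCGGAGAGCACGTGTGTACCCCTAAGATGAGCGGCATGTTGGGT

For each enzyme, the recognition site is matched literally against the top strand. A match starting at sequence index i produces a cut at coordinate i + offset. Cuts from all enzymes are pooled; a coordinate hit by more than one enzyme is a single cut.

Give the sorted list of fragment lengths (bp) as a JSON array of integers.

Per-enzyme occurrences:
  HnxII (AAGATG, off=3): starts [31, 87, 218, 257] → cuts [34, 90, 221, 260]
  KluX (CTCGT, off=1): starts [6, 38, 81, 157, 168, 177, 188, 194, 213] → cuts [7, 39, 82, 158, 169, 178, 189, 195, 214]
  XjeVI (AGAGCA, off=3): starts [0, 48, 60, 74, 105, 125, 144, 205, 238] → cuts [3, 51, 63, 77, 108, 128, 147, 208, 241]
  ZebX (CGTTC, off=2): starts [99, 120, 139] → cuts [101, 122, 141]

All cut coordinates (distinct, sorted): [3, 7, 34, 39, 51, 63, 77, 82, 90, 101, 108, 122, 128, 141, 147, 158, 169, 178, 189, 195, 208, 214, 221, 241, 260]

Fragment lengths:
  3→7: 4 bp
  7→34: 27 bp
  34→39: 5 bp
  39→51: 12 bp
  51→63: 12 bp
  63→77: 14 bp
  77→82: 5 bp
  82→90: 8 bp
  90→101: 11 bp
  101→108: 7 bp
  108→122: 14 bp
  122→128: 6 bp
  128→141: 13 bp
  141→147: 6 bp
  147→158: 11 bp
  158→169: 11 bp
  169→178: 9 bp
  178→189: 11 bp
  189→195: 6 bp
  195→208: 13 bp
  208→214: 6 bp
  214→221: 7 bp
  221→241: 20 bp
  241→260: 19 bp
  260→3 (wrap): 278-260+3 = 21 bp

[4,5,5,6,6,6,6,7,7,8,9,11,11,11,11,12,12,13,13,14,14,19,20,21,27]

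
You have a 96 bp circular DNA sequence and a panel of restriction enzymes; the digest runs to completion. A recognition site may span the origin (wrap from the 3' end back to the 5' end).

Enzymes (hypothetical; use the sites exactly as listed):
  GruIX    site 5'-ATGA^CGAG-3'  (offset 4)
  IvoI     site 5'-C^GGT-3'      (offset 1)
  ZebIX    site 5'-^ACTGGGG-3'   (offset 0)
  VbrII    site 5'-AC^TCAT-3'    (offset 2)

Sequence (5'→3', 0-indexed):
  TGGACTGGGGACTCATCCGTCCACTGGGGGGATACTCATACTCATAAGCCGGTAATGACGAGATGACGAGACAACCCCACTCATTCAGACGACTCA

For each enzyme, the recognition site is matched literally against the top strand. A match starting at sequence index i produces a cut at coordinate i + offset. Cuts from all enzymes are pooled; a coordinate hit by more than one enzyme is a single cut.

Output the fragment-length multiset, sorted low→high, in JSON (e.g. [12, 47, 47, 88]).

Per-enzyme occurrences:
  GruIX ATGACGAG/4: at [54, 62] ⇒ [58, 66]
  IvoI CGGT/1: at [49] ⇒ [50]
  ZebIX ACTGGGG/0: at [3, 22] ⇒ [3, 22]
  VbrII ACTCAT/2: at [10, 33, 39, 78, 91] ⇒ [12, 35, 41, 80, 93]

All cut coordinates (distinct, sorted): [3, 12, 22, 35, 41, 50, 58, 66, 80, 93]

Fragment lengths:
  3→12: 9 bp
  12→22: 10 bp
  22→35: 13 bp
  35→41: 6 bp
  41→50: 9 bp
  50→58: 8 bp
  58→66: 8 bp
  66→80: 14 bp
  80→93: 13 bp
  93→3 (wrap): 96-93+3 = 6 bp

[6,6,8,8,9,9,10,13,13,14]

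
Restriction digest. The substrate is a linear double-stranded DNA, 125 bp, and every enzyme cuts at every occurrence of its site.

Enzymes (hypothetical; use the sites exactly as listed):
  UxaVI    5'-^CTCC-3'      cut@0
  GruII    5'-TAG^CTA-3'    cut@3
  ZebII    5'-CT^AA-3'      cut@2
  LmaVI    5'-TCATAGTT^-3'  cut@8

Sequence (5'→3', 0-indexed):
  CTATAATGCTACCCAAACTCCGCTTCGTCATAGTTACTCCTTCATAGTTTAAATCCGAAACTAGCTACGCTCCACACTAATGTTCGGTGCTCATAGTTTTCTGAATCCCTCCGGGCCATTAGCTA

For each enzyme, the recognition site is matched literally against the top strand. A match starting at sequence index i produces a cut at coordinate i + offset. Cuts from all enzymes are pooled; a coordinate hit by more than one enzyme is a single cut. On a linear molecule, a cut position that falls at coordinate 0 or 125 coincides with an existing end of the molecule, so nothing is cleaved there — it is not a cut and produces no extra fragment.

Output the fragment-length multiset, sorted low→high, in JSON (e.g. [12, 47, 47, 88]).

[1,3,5,9,10,13,14,15,17,18,20]

Per-enzyme occurrences:
  UxaVI CTCC/0: at [17, 36, 69, 108] ⇒ [17, 36, 69, 108]
  GruII TAGCTA/3: at [61, 119] ⇒ [64, 122]
  ZebII CTAA/2: at [76] ⇒ [78]
  LmaVI TCATAGTT/8: at [27, 41, 90] ⇒ [35, 49, 98]

All cut coordinates (distinct, sorted): [17, 35, 36, 49, 64, 69, 78, 98, 108, 122]

Fragments:
  [0,17): 17 bp
  [17,35): 18 bp
  [35,36): 1 bp
  [36,49): 13 bp
  [49,64): 15 bp
  [64,69): 5 bp
  [69,78): 9 bp
  [78,98): 20 bp
  [98,108): 10 bp
  [108,122): 14 bp
  [122,125): 3 bp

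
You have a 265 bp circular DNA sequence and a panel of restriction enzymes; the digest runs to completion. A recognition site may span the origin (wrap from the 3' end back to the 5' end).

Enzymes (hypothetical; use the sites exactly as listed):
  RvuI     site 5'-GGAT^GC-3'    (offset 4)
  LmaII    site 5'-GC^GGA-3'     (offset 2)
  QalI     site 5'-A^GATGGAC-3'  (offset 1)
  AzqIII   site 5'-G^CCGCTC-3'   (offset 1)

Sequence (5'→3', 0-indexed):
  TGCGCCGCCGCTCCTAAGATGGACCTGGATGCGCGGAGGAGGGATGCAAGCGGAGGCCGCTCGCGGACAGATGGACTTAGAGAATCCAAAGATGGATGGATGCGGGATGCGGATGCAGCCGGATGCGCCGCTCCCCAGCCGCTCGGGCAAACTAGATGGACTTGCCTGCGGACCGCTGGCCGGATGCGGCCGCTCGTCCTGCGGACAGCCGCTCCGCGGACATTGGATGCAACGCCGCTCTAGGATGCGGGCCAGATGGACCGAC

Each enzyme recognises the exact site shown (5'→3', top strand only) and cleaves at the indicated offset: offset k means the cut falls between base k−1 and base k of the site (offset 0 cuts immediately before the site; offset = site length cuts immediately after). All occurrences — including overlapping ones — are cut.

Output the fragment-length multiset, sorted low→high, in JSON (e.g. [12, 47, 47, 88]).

[2,3,4,4,4,5,5,6,6,6,7,8,8,9,10,10,11,11,11,12,13,13,15,16,16,18,32]

Scan for sites:
  RvuI GGATGC/4: at [26, 41, 97, 104, 110, 120, 181, 224, 242] ⇒ [30, 45, 101, 108, 114, 124, 185, 228, 246]
  LmaII GCGGA/2: at [32, 49, 62, 108, 167, 200, 215] ⇒ [34, 51, 64, 110, 169, 202, 217]
  QalI AGATGGAC/1: at [16, 68, 153, 253] ⇒ [17, 69, 154, 254]
  AzqIII GCCGCTC/1: at [6, 55, 126, 137, 188, 207, 233] ⇒ [7, 56, 127, 138, 189, 208, 234]

All cut coordinates (distinct, sorted): [7, 17, 30, 34, 45, 51, 56, 64, 69, 101, 108, 110, 114, 124, 127, 138, 154, 169, 185, 189, 202, 208, 217, 228, 234, 246, 254]

Fragment lengths:
  7→17: 10 bp
  17→30: 13 bp
  30→34: 4 bp
  34→45: 11 bp
  45→51: 6 bp
  51→56: 5 bp
  56→64: 8 bp
  64→69: 5 bp
  69→101: 32 bp
  101→108: 7 bp
  108→110: 2 bp
  110→114: 4 bp
  114→124: 10 bp
  124→127: 3 bp
  127→138: 11 bp
  138→154: 16 bp
  154→169: 15 bp
  169→185: 16 bp
  185→189: 4 bp
  189→202: 13 bp
  202→208: 6 bp
  208→217: 9 bp
  217→228: 11 bp
  228→234: 6 bp
  234→246: 12 bp
  246→254: 8 bp
  254→7 (wrap): 265-254+7 = 18 bp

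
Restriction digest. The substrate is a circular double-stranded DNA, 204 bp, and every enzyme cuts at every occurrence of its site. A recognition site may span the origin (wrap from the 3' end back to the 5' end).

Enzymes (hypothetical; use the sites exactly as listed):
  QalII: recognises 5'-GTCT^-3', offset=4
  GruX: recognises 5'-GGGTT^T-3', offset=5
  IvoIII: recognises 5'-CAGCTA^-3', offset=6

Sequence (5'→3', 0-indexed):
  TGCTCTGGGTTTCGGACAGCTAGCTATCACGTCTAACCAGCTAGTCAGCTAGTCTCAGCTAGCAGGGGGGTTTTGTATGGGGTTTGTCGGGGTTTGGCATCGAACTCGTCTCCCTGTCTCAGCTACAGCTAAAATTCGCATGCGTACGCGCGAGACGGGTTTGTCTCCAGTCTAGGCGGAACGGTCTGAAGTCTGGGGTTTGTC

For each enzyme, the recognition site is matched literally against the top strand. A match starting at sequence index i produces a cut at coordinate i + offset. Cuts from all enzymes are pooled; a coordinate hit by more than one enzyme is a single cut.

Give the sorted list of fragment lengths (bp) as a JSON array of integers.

Per-enzyme occurrences:
  QalII (GTCT, off=4): starts [30, 51, 107, 115, 162, 169, 183, 190, 201] → cuts [1, 34, 55, 111, 119, 166, 173, 187, 194]
  GruX (GGGTTT, off=5): starts [6, 67, 79, 89, 156, 195] → cuts [11, 72, 84, 94, 161, 200]
  IvoIII (CAGCTA, off=6): starts [16, 37, 45, 55, 119, 125] → cuts [22, 43, 51, 61, 125, 131]

All cut coordinates (distinct, sorted): [1, 11, 22, 34, 43, 51, 55, 61, 72, 84, 94, 111, 119, 125, 131, 161, 166, 173, 187, 194, 200]

Fragment lengths:
  1→11: 10 bp
  11→22: 11 bp
  22→34: 12 bp
  34→43: 9 bp
  43→51: 8 bp
  51→55: 4 bp
  55→61: 6 bp
  61→72: 11 bp
  72→84: 12 bp
  84→94: 10 bp
  94→111: 17 bp
  111→119: 8 bp
  119→125: 6 bp
  125→131: 6 bp
  131→161: 30 bp
  161→166: 5 bp
  166→173: 7 bp
  173→187: 14 bp
  187→194: 7 bp
  194→200: 6 bp
  200→1 (wrap): 204-200+1 = 5 bp

[4,5,5,6,6,6,6,7,7,8,8,9,10,10,11,11,12,12,14,17,30]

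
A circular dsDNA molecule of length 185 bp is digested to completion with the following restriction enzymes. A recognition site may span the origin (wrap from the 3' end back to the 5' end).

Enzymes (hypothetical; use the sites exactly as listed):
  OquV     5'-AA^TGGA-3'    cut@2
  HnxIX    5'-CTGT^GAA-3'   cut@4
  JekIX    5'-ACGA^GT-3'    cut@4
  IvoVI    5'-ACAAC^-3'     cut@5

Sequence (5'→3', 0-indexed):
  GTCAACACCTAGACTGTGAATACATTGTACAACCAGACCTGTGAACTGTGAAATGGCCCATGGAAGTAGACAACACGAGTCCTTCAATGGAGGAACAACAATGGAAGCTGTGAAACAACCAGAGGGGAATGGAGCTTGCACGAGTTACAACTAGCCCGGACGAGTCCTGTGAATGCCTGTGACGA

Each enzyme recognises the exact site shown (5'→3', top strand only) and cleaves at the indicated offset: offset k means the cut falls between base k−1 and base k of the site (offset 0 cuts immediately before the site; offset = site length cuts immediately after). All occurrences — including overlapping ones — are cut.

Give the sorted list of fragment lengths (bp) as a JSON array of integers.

Site scan:
  OquV AATGGA/2: at [85, 99, 127] ⇒ [87, 101, 129]
  HnxIX CTGTGAA/4: at [13, 38, 45, 107, 166] ⇒ [17, 42, 49, 111, 170]
  JekIX ACGAGT/4: at [74, 139, 159, 181] ⇒ [0, 78, 143, 163]
  IvoVI ACAAC/5: at [28, 69, 94, 114, 146] ⇒ [33, 74, 99, 119, 151]

Pooled cuts: [0, 17, 33, 42, 49, 74, 78, 87, 99, 101, 111, 119, 129, 143, 151, 163, 170]

Fragments:
  0→17: 17 bp
  17→33: 16 bp
  33→42: 9 bp
  42→49: 7 bp
  49→74: 25 bp
  74→78: 4 bp
  78→87: 9 bp
  87→99: 12 bp
  99→101: 2 bp
  101→111: 10 bp
  111→119: 8 bp
  119→129: 10 bp
  129→143: 14 bp
  143→151: 8 bp
  151→163: 12 bp
  163→170: 7 bp
  170→0 (wrap): 185-170+0 = 15 bp

[2,4,7,7,8,8,9,9,10,10,12,12,14,15,16,17,25]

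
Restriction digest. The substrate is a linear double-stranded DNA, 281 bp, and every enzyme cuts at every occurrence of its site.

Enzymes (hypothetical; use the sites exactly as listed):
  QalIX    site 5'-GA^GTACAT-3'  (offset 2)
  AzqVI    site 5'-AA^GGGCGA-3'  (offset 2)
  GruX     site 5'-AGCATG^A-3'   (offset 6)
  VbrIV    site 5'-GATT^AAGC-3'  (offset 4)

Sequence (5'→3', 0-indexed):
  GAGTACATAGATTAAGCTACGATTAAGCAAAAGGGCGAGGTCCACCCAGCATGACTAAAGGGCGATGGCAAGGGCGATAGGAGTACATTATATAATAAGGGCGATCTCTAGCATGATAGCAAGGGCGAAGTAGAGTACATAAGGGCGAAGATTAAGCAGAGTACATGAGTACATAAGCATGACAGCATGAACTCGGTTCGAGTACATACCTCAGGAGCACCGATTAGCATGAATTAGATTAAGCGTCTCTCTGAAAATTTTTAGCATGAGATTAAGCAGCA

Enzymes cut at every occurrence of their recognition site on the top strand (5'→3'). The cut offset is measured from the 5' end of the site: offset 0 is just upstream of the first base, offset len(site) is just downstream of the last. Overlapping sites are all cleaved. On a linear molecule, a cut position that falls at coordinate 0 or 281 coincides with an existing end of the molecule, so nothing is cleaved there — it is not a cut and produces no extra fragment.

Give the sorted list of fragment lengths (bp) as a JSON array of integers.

Per-enzyme occurrences:
  QalIX GAGTACAT/2: at [0, 80, 132, 158, 166, 199] ⇒ [2, 82, 134, 160, 168, 201]
  AzqVI AAGGGCGA/2: at [30, 57, 69, 96, 120, 140] ⇒ [32, 59, 71, 98, 122, 142]
  GruX AGCATGA/6: at [47, 109, 175, 183, 225, 262] ⇒ [53, 115, 181, 189, 231, 268]
  VbrIV GATTAAGC/4: at [9, 20, 149, 236, 269] ⇒ [13, 24, 153, 240, 273]

Pooled cuts: [2, 13, 24, 32, 53, 59, 71, 82, 98, 115, 122, 134, 142, 153, 160, 168, 181, 189, 201, 231, 240, 268, 273]

Fragments:
  [0,2): 2 bp
  [2,13): 11 bp
  [13,24): 11 bp
  [24,32): 8 bp
  [32,53): 21 bp
  [53,59): 6 bp
  [59,71): 12 bp
  [71,82): 11 bp
  [82,98): 16 bp
  [98,115): 17 bp
  [115,122): 7 bp
  [122,134): 12 bp
  [134,142): 8 bp
  [142,153): 11 bp
  [153,160): 7 bp
  [160,168): 8 bp
  [168,181): 13 bp
  [181,189): 8 bp
  [189,201): 12 bp
  [201,231): 30 bp
  [231,240): 9 bp
  [240,268): 28 bp
  [268,273): 5 bp
  [273,281): 8 bp

[2,5,6,7,7,8,8,8,8,8,9,11,11,11,11,12,12,12,13,16,17,21,28,30]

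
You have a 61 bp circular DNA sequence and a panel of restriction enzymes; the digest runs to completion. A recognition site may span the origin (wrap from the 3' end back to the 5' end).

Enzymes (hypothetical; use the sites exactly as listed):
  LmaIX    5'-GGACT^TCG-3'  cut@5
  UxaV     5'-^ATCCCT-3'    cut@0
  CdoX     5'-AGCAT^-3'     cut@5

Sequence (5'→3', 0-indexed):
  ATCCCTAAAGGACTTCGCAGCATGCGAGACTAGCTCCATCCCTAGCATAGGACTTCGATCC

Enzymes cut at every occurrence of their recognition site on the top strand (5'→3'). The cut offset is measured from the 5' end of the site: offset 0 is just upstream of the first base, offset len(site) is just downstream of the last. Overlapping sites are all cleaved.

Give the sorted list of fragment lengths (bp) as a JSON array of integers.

Site scan:
  LmaIX GGACTTCG/5: at [9, 49] ⇒ [14, 54]
  UxaV ATCCCT/0: at [0, 37] ⇒ [0, 37]
  CdoX AGCAT/5: at [18, 43] ⇒ [23, 48]

Pooled cuts: [0, 14, 23, 37, 48, 54]

Fragments:
  0→14: 14 bp
  14→23: 9 bp
  23→37: 14 bp
  37→48: 11 bp
  48→54: 6 bp
  54→0 (wrap): 61-54+0 = 7 bp

[6,7,9,11,14,14]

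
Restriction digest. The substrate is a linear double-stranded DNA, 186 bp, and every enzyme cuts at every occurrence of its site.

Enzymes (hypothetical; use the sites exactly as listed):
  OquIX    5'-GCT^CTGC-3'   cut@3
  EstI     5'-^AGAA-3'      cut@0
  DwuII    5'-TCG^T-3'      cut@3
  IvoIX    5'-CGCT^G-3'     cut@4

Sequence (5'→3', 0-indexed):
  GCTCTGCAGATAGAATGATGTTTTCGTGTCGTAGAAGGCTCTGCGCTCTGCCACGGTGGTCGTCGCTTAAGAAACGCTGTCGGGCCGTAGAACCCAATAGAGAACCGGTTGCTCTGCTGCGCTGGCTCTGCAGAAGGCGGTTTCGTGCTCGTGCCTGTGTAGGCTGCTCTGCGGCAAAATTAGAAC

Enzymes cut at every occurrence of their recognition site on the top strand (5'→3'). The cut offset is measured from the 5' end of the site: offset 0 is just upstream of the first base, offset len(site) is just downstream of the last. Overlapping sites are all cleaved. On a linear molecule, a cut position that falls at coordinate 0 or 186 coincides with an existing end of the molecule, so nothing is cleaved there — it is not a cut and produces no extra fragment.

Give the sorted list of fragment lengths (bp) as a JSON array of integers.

Scan for sites:
  OquIX (GCTCTGC, off=3): starts [0, 37, 44, 110, 124, 165] → cuts [3, 40, 47, 113, 127, 168]
  EstI (AGAA, off=0): starts [11, 32, 69, 88, 100, 131, 181] → cuts [11, 32, 69, 88, 100, 131, 181]
  DwuII (TCGT, off=3): starts [23, 28, 59, 142, 148] → cuts [26, 31, 62, 145, 151]
  IvoIX (CGCTG, off=4): starts [74, 119] → cuts [78, 123]

Pooled cuts: [3, 11, 26, 31, 32, 40, 47, 62, 69, 78, 88, 100, 113, 123, 127, 131, 145, 151, 168, 181]

Fragment lengths:
  [0,3): 3 bp
  [3,11): 8 bp
  [11,26): 15 bp
  [26,31): 5 bp
  [31,32): 1 bp
  [32,40): 8 bp
  [40,47): 7 bp
  [47,62): 15 bp
  [62,69): 7 bp
  [69,78): 9 bp
  [78,88): 10 bp
  [88,100): 12 bp
  [100,113): 13 bp
  [113,123): 10 bp
  [123,127): 4 bp
  [127,131): 4 bp
  [131,145): 14 bp
  [145,151): 6 bp
  [151,168): 17 bp
  [168,181): 13 bp
  [181,186): 5 bp

[1,3,4,4,5,5,6,7,7,8,8,9,10,10,12,13,13,14,15,15,17]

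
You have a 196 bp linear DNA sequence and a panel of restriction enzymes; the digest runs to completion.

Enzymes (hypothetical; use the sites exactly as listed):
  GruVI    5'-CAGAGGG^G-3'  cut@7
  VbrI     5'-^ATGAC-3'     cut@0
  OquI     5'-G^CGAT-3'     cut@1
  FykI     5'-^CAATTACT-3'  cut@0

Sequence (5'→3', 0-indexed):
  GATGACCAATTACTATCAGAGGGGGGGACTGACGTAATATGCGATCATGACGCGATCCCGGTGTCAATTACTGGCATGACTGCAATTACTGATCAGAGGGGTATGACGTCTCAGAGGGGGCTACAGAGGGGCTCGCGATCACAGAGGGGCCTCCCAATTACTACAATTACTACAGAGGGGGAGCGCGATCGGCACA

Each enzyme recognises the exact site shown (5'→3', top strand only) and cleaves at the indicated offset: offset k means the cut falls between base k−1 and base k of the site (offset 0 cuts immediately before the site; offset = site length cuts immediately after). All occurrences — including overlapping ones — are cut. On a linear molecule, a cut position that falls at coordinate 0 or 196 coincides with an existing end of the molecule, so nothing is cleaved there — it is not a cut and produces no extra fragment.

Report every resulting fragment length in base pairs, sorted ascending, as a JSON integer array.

[1,2,5,5,5,6,6,6,7,9,11,11,12,12,13,16,16,17,18,18]

Site scan:
  GruVI (CAGAGGGG, off=7): starts [16, 93, 111, 123, 141, 172] → cuts [23, 100, 118, 130, 148, 179]
  VbrI (ATGAC, off=0): starts [1, 46, 75, 102] → cuts [1, 46, 75, 102]
  OquI (GCGAT, off=1): starts [40, 51, 134, 184] → cuts [41, 52, 135, 185]
  FykI (CAATTACT, off=0): starts [6, 64, 82, 154, 163] → cuts [6, 64, 82, 154, 163]

All cut coordinates (distinct, sorted): [1, 6, 23, 41, 46, 52, 64, 75, 82, 100, 102, 118, 130, 135, 148, 154, 163, 179, 185]

Fragment lengths:
  [0,1): 1 bp
  [1,6): 5 bp
  [6,23): 17 bp
  [23,41): 18 bp
  [41,46): 5 bp
  [46,52): 6 bp
  [52,64): 12 bp
  [64,75): 11 bp
  [75,82): 7 bp
  [82,100): 18 bp
  [100,102): 2 bp
  [102,118): 16 bp
  [118,130): 12 bp
  [130,135): 5 bp
  [135,148): 13 bp
  [148,154): 6 bp
  [154,163): 9 bp
  [163,179): 16 bp
  [179,185): 6 bp
  [185,196): 11 bp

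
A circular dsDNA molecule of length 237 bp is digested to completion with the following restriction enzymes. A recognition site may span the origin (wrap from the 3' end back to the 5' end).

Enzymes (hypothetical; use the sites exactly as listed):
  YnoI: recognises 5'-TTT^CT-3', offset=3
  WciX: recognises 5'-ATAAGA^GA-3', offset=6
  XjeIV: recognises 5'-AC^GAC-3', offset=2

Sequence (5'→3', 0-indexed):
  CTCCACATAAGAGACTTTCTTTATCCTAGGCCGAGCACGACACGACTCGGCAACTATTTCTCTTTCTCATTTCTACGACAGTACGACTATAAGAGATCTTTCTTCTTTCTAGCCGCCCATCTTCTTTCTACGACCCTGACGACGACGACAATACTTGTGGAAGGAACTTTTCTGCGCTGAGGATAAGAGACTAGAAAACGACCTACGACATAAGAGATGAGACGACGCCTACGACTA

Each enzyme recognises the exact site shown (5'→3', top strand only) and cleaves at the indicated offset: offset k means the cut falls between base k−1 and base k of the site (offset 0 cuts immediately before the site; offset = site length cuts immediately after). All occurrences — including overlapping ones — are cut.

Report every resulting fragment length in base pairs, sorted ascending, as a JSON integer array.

Per-enzyme occurrences:
  YnoI (TTTCT, off=3): starts [15, 56, 62, 69, 98, 105, 124, 168] → cuts [18, 59, 65, 72, 101, 108, 127, 171]
  WciX (ATAAGAGA, off=6): starts [6, 88, 182, 209] → cuts [12, 94, 188, 215]
  XjeIV (ACGAC, off=2): starts [36, 41, 74, 82, 129, 138, 141, 144, 197, 204, 221, 230] → cuts [38, 43, 76, 84, 131, 140, 143, 146, 199, 206, 223, 232]

Pooled cuts: [12, 18, 38, 43, 59, 65, 72, 76, 84, 94, 101, 108, 127, 131, 140, 143, 146, 171, 188, 199, 206, 215, 223, 232]

Fragments:
  12→18: 6 bp
  18→38: 20 bp
  38→43: 5 bp
  43→59: 16 bp
  59→65: 6 bp
  65→72: 7 bp
  72→76: 4 bp
  76→84: 8 bp
  84→94: 10 bp
  94→101: 7 bp
  101→108: 7 bp
  108→127: 19 bp
  127→131: 4 bp
  131→140: 9 bp
  140→143: 3 bp
  143→146: 3 bp
  146→171: 25 bp
  171→188: 17 bp
  188→199: 11 bp
  199→206: 7 bp
  206→215: 9 bp
  215→223: 8 bp
  223→232: 9 bp
  232→12 (wrap): 237-232+12 = 17 bp

[3,3,4,4,5,6,6,7,7,7,7,8,8,9,9,9,10,11,16,17,17,19,20,25]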